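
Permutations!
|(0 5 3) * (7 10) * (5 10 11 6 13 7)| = 4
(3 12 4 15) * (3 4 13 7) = (3 12 13 7)(4 15) = [0, 1, 2, 12, 15, 5, 6, 3, 8, 9, 10, 11, 13, 7, 14, 4]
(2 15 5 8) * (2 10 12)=(2 15 5 8 10 12)=[0, 1, 15, 3, 4, 8, 6, 7, 10, 9, 12, 11, 2, 13, 14, 5]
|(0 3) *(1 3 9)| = |(0 9 1 3)| = 4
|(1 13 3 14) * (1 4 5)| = |(1 13 3 14 4 5)| = 6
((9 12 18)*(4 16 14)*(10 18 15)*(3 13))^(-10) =[0, 1, 2, 3, 14, 5, 6, 7, 8, 9, 10, 11, 12, 13, 16, 15, 4, 17, 18] =(18)(4 14 16)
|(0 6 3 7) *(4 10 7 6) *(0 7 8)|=|(0 4 10 8)(3 6)|=4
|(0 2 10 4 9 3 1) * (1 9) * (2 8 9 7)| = |(0 8 9 3 7 2 10 4 1)| = 9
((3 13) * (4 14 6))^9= (14)(3 13)= [0, 1, 2, 13, 4, 5, 6, 7, 8, 9, 10, 11, 12, 3, 14]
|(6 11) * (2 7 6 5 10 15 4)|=8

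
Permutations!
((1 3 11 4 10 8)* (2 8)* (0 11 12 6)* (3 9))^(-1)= (0 6 12 3 9 1 8 2 10 4 11)= [6, 8, 10, 9, 11, 5, 12, 7, 2, 1, 4, 0, 3]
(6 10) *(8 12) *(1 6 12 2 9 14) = (1 6 10 12 8 2 9 14) = [0, 6, 9, 3, 4, 5, 10, 7, 2, 14, 12, 11, 8, 13, 1]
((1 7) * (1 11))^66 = (11) = [0, 1, 2, 3, 4, 5, 6, 7, 8, 9, 10, 11]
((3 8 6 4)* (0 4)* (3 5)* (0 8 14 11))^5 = (0 11 14 3 5 4)(6 8) = [11, 1, 2, 5, 0, 4, 8, 7, 6, 9, 10, 14, 12, 13, 3]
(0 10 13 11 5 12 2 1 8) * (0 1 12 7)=(0 10 13 11 5 7)(1 8)(2 12)=[10, 8, 12, 3, 4, 7, 6, 0, 1, 9, 13, 5, 2, 11]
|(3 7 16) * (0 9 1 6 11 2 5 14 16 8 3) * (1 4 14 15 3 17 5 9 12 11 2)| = 30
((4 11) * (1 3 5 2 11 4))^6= (1 3 5 2 11)= [0, 3, 11, 5, 4, 2, 6, 7, 8, 9, 10, 1]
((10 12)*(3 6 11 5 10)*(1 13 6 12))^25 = (1 13 6 11 5 10)(3 12) = [0, 13, 2, 12, 4, 10, 11, 7, 8, 9, 1, 5, 3, 6]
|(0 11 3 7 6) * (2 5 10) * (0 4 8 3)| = 30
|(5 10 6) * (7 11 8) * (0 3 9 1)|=|(0 3 9 1)(5 10 6)(7 11 8)|=12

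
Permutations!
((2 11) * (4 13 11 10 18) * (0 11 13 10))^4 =(0 11 2)(4 10 18) =[11, 1, 0, 3, 10, 5, 6, 7, 8, 9, 18, 2, 12, 13, 14, 15, 16, 17, 4]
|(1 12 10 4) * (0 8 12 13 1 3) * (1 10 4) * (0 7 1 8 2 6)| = 24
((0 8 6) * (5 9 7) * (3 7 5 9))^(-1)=[6, 1, 2, 5, 4, 9, 8, 3, 0, 7]=(0 6 8)(3 5 9 7)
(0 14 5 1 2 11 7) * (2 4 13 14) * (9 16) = (0 2 11 7)(1 4 13 14 5)(9 16) = [2, 4, 11, 3, 13, 1, 6, 0, 8, 16, 10, 7, 12, 14, 5, 15, 9]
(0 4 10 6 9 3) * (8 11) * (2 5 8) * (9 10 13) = (0 4 13 9 3)(2 5 8 11)(6 10) = [4, 1, 5, 0, 13, 8, 10, 7, 11, 3, 6, 2, 12, 9]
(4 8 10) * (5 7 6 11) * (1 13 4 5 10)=(1 13 4 8)(5 7 6 11 10)=[0, 13, 2, 3, 8, 7, 11, 6, 1, 9, 5, 10, 12, 4]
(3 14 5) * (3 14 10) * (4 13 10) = (3 4 13 10)(5 14) = [0, 1, 2, 4, 13, 14, 6, 7, 8, 9, 3, 11, 12, 10, 5]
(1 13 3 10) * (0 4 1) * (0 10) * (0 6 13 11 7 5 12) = (0 4 1 11 7 5 12)(3 6 13) = [4, 11, 2, 6, 1, 12, 13, 5, 8, 9, 10, 7, 0, 3]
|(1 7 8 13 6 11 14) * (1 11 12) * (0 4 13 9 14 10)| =|(0 4 13 6 12 1 7 8 9 14 11 10)| =12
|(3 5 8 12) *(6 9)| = 4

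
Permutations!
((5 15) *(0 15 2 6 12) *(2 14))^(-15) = [12, 1, 14, 3, 4, 15, 2, 7, 8, 9, 10, 11, 6, 13, 5, 0] = (0 12 6 2 14 5 15)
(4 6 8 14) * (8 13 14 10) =(4 6 13 14)(8 10) =[0, 1, 2, 3, 6, 5, 13, 7, 10, 9, 8, 11, 12, 14, 4]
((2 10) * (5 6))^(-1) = (2 10)(5 6) = [0, 1, 10, 3, 4, 6, 5, 7, 8, 9, 2]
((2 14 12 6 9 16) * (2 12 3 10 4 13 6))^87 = (2 9 4 14 16 13 3 12 6 10) = [0, 1, 9, 12, 14, 5, 10, 7, 8, 4, 2, 11, 6, 3, 16, 15, 13]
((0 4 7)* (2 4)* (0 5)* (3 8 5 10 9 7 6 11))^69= (0 3 4 5 11 2 8 6)= [3, 1, 8, 4, 5, 11, 0, 7, 6, 9, 10, 2]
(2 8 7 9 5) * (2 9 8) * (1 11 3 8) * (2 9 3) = (1 11 2 9 5 3 8 7) = [0, 11, 9, 8, 4, 3, 6, 1, 7, 5, 10, 2]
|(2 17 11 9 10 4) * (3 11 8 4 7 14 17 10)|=21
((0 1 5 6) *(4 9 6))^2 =(0 5 9)(1 4 6) =[5, 4, 2, 3, 6, 9, 1, 7, 8, 0]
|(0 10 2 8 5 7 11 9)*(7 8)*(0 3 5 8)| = 8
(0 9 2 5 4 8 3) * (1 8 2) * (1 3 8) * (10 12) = (0 9 3)(2 5 4)(10 12) = [9, 1, 5, 0, 2, 4, 6, 7, 8, 3, 12, 11, 10]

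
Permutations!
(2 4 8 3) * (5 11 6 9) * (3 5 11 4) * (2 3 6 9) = (2 6)(4 8 5)(9 11) = [0, 1, 6, 3, 8, 4, 2, 7, 5, 11, 10, 9]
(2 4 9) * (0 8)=(0 8)(2 4 9)=[8, 1, 4, 3, 9, 5, 6, 7, 0, 2]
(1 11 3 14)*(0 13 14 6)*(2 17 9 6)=(0 13 14 1 11 3 2 17 9 6)=[13, 11, 17, 2, 4, 5, 0, 7, 8, 6, 10, 3, 12, 14, 1, 15, 16, 9]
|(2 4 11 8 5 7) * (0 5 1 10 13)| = 10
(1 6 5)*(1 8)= [0, 6, 2, 3, 4, 8, 5, 7, 1]= (1 6 5 8)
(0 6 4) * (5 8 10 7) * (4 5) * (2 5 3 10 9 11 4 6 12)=(0 12 2 5 8 9 11 4)(3 10 7 6)=[12, 1, 5, 10, 0, 8, 3, 6, 9, 11, 7, 4, 2]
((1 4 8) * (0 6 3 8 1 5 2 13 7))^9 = (0 6 3 8 5 2 13 7)(1 4) = [6, 4, 13, 8, 1, 2, 3, 0, 5, 9, 10, 11, 12, 7]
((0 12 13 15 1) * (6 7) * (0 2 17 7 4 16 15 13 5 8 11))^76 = (0 12 5 8 11)(1 6)(2 4)(7 15)(16 17) = [12, 6, 4, 3, 2, 8, 1, 15, 11, 9, 10, 0, 5, 13, 14, 7, 17, 16]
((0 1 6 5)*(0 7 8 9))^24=(0 5 9 6 8 1 7)=[5, 7, 2, 3, 4, 9, 8, 0, 1, 6]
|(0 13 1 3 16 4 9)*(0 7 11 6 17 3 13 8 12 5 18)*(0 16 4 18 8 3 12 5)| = |(0 3 4 9 7 11 6 17 12)(1 13)(5 8)(16 18)| = 18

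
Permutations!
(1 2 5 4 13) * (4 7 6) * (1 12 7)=(1 2 5)(4 13 12 7 6)=[0, 2, 5, 3, 13, 1, 4, 6, 8, 9, 10, 11, 7, 12]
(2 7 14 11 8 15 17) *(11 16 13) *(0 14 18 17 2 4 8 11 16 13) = [14, 1, 7, 3, 8, 5, 6, 18, 15, 9, 10, 11, 12, 16, 13, 2, 0, 4, 17] = (0 14 13 16)(2 7 18 17 4 8 15)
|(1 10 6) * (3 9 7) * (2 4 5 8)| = |(1 10 6)(2 4 5 8)(3 9 7)| = 12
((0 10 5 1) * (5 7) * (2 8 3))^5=(10)(2 3 8)=[0, 1, 3, 8, 4, 5, 6, 7, 2, 9, 10]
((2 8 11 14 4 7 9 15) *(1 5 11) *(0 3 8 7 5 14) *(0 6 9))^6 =[5, 9, 14, 11, 2, 7, 3, 4, 6, 8, 10, 0, 12, 13, 15, 1] =(0 5 7 4 2 14 15 1 9 8 6 3 11)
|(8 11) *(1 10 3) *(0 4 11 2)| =|(0 4 11 8 2)(1 10 3)| =15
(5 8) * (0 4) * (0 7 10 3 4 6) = (0 6)(3 4 7 10)(5 8) = [6, 1, 2, 4, 7, 8, 0, 10, 5, 9, 3]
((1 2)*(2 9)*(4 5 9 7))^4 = (1 9 4)(2 5 7) = [0, 9, 5, 3, 1, 7, 6, 2, 8, 4]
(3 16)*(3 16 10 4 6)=[0, 1, 2, 10, 6, 5, 3, 7, 8, 9, 4, 11, 12, 13, 14, 15, 16]=(16)(3 10 4 6)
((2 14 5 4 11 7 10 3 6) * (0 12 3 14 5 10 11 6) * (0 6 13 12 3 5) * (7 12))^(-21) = (0 2 6 3)(4 11)(5 7)(10 14)(12 13) = [2, 1, 6, 0, 11, 7, 3, 5, 8, 9, 14, 4, 13, 12, 10]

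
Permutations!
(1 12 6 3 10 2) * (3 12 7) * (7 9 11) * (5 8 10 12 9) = [0, 5, 1, 12, 4, 8, 9, 3, 10, 11, 2, 7, 6] = (1 5 8 10 2)(3 12 6 9 11 7)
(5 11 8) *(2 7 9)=[0, 1, 7, 3, 4, 11, 6, 9, 5, 2, 10, 8]=(2 7 9)(5 11 8)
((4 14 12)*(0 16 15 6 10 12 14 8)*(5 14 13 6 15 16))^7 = (16)(0 4 10 13 5 8 12 6 14) = [4, 1, 2, 3, 10, 8, 14, 7, 12, 9, 13, 11, 6, 5, 0, 15, 16]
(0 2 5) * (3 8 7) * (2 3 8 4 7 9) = (0 3 4 7 8 9 2 5) = [3, 1, 5, 4, 7, 0, 6, 8, 9, 2]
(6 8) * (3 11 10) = (3 11 10)(6 8) = [0, 1, 2, 11, 4, 5, 8, 7, 6, 9, 3, 10]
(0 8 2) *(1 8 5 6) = (0 5 6 1 8 2) = [5, 8, 0, 3, 4, 6, 1, 7, 2]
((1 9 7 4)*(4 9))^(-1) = (1 4)(7 9) = [0, 4, 2, 3, 1, 5, 6, 9, 8, 7]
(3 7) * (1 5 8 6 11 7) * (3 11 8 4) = [0, 5, 2, 1, 3, 4, 8, 11, 6, 9, 10, 7] = (1 5 4 3)(6 8)(7 11)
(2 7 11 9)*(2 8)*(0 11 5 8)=(0 11 9)(2 7 5 8)=[11, 1, 7, 3, 4, 8, 6, 5, 2, 0, 10, 9]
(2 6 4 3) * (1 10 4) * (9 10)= [0, 9, 6, 2, 3, 5, 1, 7, 8, 10, 4]= (1 9 10 4 3 2 6)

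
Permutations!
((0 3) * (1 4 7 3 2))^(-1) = (0 3 7 4 1 2) = [3, 2, 0, 7, 1, 5, 6, 4]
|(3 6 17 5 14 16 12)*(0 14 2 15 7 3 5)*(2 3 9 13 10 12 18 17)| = |(0 14 16 18 17)(2 15 7 9 13 10 12 5 3 6)| = 10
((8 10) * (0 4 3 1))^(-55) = (0 4 3 1)(8 10) = [4, 0, 2, 1, 3, 5, 6, 7, 10, 9, 8]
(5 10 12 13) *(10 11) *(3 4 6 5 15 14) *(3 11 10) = (3 4 6 5 10 12 13 15 14 11) = [0, 1, 2, 4, 6, 10, 5, 7, 8, 9, 12, 3, 13, 15, 11, 14]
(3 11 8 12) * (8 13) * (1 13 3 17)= (1 13 8 12 17)(3 11)= [0, 13, 2, 11, 4, 5, 6, 7, 12, 9, 10, 3, 17, 8, 14, 15, 16, 1]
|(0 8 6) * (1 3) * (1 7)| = |(0 8 6)(1 3 7)| = 3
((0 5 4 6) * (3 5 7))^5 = (0 6 4 5 3 7) = [6, 1, 2, 7, 5, 3, 4, 0]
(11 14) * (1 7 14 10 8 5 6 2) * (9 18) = (1 7 14 11 10 8 5 6 2)(9 18) = [0, 7, 1, 3, 4, 6, 2, 14, 5, 18, 8, 10, 12, 13, 11, 15, 16, 17, 9]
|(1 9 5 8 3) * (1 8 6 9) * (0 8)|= |(0 8 3)(5 6 9)|= 3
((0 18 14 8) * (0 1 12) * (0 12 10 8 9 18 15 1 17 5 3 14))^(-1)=(0 18 9 14 3 5 17 8 10 1 15)=[18, 15, 2, 5, 4, 17, 6, 7, 10, 14, 1, 11, 12, 13, 3, 0, 16, 8, 9]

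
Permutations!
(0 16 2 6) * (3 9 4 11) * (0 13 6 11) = [16, 1, 11, 9, 0, 5, 13, 7, 8, 4, 10, 3, 12, 6, 14, 15, 2] = (0 16 2 11 3 9 4)(6 13)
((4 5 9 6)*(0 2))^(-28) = [0, 1, 2, 3, 4, 5, 6, 7, 8, 9] = (9)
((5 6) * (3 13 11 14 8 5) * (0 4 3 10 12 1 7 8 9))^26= [14, 10, 2, 0, 9, 7, 8, 12, 1, 11, 5, 3, 6, 4, 13]= (0 14 13 4 9 11 3)(1 10 5 7 12 6 8)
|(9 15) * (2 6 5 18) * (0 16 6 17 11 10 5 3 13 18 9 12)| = 14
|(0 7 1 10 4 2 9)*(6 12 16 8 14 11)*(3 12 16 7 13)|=|(0 13 3 12 7 1 10 4 2 9)(6 16 8 14 11)|=10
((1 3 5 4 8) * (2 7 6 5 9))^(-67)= (1 6 3 5 9 4 2 8 7)= [0, 6, 8, 5, 2, 9, 3, 1, 7, 4]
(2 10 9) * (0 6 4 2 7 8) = (0 6 4 2 10 9 7 8) = [6, 1, 10, 3, 2, 5, 4, 8, 0, 7, 9]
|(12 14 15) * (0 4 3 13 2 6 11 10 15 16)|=|(0 4 3 13 2 6 11 10 15 12 14 16)|=12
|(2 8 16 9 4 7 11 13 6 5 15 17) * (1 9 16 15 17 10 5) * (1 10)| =|(1 9 4 7 11 13 6 10 5 17 2 8 15)| =13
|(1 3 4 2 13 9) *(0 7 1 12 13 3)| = 3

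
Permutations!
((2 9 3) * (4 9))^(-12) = [0, 1, 2, 3, 4, 5, 6, 7, 8, 9] = (9)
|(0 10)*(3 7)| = 2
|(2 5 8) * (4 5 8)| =2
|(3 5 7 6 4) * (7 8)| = 6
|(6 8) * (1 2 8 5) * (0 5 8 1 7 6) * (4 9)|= |(0 5 7 6 8)(1 2)(4 9)|= 10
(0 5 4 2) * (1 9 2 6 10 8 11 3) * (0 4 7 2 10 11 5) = (1 9 10 8 5 7 2 4 6 11 3) = [0, 9, 4, 1, 6, 7, 11, 2, 5, 10, 8, 3]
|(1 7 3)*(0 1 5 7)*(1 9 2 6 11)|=6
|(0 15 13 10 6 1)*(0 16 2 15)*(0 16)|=8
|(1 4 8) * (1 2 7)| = |(1 4 8 2 7)| = 5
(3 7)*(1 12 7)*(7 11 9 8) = (1 12 11 9 8 7 3) = [0, 12, 2, 1, 4, 5, 6, 3, 7, 8, 10, 9, 11]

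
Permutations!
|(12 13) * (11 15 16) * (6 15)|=4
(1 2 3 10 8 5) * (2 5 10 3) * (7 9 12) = (1 5)(7 9 12)(8 10) = [0, 5, 2, 3, 4, 1, 6, 9, 10, 12, 8, 11, 7]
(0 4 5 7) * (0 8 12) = (0 4 5 7 8 12) = [4, 1, 2, 3, 5, 7, 6, 8, 12, 9, 10, 11, 0]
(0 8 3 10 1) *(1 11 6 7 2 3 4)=(0 8 4 1)(2 3 10 11 6 7)=[8, 0, 3, 10, 1, 5, 7, 2, 4, 9, 11, 6]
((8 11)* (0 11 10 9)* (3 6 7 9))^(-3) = (0 6 8 9 3 11 7 10) = [6, 1, 2, 11, 4, 5, 8, 10, 9, 3, 0, 7]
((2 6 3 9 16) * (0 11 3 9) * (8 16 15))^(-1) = (0 3 11)(2 16 8 15 9 6) = [3, 1, 16, 11, 4, 5, 2, 7, 15, 6, 10, 0, 12, 13, 14, 9, 8]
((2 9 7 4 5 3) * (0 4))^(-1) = (0 7 9 2 3 5 4) = [7, 1, 3, 5, 0, 4, 6, 9, 8, 2]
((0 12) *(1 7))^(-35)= [12, 7, 2, 3, 4, 5, 6, 1, 8, 9, 10, 11, 0]= (0 12)(1 7)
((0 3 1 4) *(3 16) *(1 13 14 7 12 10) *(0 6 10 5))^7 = (0 5 12 7 14 13 3 16)(1 10 6 4) = [5, 10, 2, 16, 1, 12, 4, 14, 8, 9, 6, 11, 7, 3, 13, 15, 0]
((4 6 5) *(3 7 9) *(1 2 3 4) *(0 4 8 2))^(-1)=(0 1 5 6 4)(2 8 9 7 3)=[1, 5, 8, 2, 0, 6, 4, 3, 9, 7]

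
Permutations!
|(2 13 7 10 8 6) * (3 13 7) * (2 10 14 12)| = |(2 7 14 12)(3 13)(6 10 8)| = 12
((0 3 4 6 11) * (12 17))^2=[4, 1, 2, 6, 11, 5, 0, 7, 8, 9, 10, 3, 12, 13, 14, 15, 16, 17]=(17)(0 4 11 3 6)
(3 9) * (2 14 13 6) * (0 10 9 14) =[10, 1, 0, 14, 4, 5, 2, 7, 8, 3, 9, 11, 12, 6, 13] =(0 10 9 3 14 13 6 2)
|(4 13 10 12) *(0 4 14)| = |(0 4 13 10 12 14)| = 6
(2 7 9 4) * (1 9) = (1 9 4 2 7) = [0, 9, 7, 3, 2, 5, 6, 1, 8, 4]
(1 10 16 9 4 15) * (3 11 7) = (1 10 16 9 4 15)(3 11 7) = [0, 10, 2, 11, 15, 5, 6, 3, 8, 4, 16, 7, 12, 13, 14, 1, 9]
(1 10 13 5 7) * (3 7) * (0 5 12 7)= (0 5 3)(1 10 13 12 7)= [5, 10, 2, 0, 4, 3, 6, 1, 8, 9, 13, 11, 7, 12]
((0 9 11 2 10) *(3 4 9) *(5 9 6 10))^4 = [10, 1, 2, 0, 3, 5, 4, 7, 8, 9, 6, 11] = (11)(0 10 6 4 3)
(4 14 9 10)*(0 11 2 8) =(0 11 2 8)(4 14 9 10) =[11, 1, 8, 3, 14, 5, 6, 7, 0, 10, 4, 2, 12, 13, 9]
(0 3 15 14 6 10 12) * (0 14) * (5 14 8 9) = (0 3 15)(5 14 6 10 12 8 9) = [3, 1, 2, 15, 4, 14, 10, 7, 9, 5, 12, 11, 8, 13, 6, 0]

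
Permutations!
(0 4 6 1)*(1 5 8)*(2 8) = (0 4 6 5 2 8 1) = [4, 0, 8, 3, 6, 2, 5, 7, 1]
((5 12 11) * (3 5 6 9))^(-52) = (3 12 6)(5 11 9) = [0, 1, 2, 12, 4, 11, 3, 7, 8, 5, 10, 9, 6]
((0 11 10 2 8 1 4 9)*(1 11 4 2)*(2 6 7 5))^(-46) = [9, 7, 11, 3, 0, 8, 5, 2, 10, 4, 6, 1] = (0 9 4)(1 7 2 11)(5 8 10 6)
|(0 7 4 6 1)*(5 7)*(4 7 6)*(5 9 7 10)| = 7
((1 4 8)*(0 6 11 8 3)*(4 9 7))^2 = (0 11 1 7 3 6 8 9 4) = [11, 7, 2, 6, 0, 5, 8, 3, 9, 4, 10, 1]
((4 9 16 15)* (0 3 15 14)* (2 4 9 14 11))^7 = (0 4 11 9 3 14 2 16 15) = [4, 1, 16, 14, 11, 5, 6, 7, 8, 3, 10, 9, 12, 13, 2, 0, 15]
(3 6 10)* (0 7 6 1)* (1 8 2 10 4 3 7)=(0 1)(2 10 7 6 4 3 8)=[1, 0, 10, 8, 3, 5, 4, 6, 2, 9, 7]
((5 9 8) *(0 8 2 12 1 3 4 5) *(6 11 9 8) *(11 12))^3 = (0 1 5 6 3 8 12 4) = [1, 5, 2, 8, 0, 6, 3, 7, 12, 9, 10, 11, 4]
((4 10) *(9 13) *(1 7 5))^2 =(13)(1 5 7) =[0, 5, 2, 3, 4, 7, 6, 1, 8, 9, 10, 11, 12, 13]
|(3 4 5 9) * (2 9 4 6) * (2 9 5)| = 3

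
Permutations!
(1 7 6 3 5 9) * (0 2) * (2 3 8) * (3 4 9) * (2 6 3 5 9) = [4, 7, 0, 9, 2, 5, 8, 3, 6, 1] = (0 4 2)(1 7 3 9)(6 8)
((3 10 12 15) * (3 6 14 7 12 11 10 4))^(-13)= (3 4)(6 7 15 14 12)(10 11)= [0, 1, 2, 4, 3, 5, 7, 15, 8, 9, 11, 10, 6, 13, 12, 14]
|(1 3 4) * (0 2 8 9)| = 12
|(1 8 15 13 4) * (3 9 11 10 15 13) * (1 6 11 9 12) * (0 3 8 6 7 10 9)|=|(0 3 12 1 6 11 9)(4 7 10 15 8 13)|=42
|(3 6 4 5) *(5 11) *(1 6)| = |(1 6 4 11 5 3)| = 6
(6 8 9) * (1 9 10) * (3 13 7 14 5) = (1 9 6 8 10)(3 13 7 14 5) = [0, 9, 2, 13, 4, 3, 8, 14, 10, 6, 1, 11, 12, 7, 5]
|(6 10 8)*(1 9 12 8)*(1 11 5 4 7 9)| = |(4 7 9 12 8 6 10 11 5)| = 9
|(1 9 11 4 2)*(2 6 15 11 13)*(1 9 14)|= 12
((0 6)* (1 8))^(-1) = (0 6)(1 8) = [6, 8, 2, 3, 4, 5, 0, 7, 1]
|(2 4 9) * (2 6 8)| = 5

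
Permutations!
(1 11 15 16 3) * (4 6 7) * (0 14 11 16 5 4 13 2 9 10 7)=[14, 16, 9, 1, 6, 4, 0, 13, 8, 10, 7, 15, 12, 2, 11, 5, 3]=(0 14 11 15 5 4 6)(1 16 3)(2 9 10 7 13)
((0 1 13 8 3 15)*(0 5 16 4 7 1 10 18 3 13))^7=[4, 16, 2, 0, 15, 18, 6, 5, 13, 9, 7, 11, 12, 8, 14, 10, 3, 17, 1]=(0 4 15 10 7 5 18 1 16 3)(8 13)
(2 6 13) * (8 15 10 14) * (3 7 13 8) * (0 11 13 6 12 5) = (0 11 13 2 12 5)(3 7 6 8 15 10 14) = [11, 1, 12, 7, 4, 0, 8, 6, 15, 9, 14, 13, 5, 2, 3, 10]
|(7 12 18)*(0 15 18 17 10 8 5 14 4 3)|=|(0 15 18 7 12 17 10 8 5 14 4 3)|=12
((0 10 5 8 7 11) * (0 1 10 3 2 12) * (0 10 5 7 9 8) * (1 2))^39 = (0 5 1 3)(2 11 7 10 12)(8 9) = [5, 3, 11, 0, 4, 1, 6, 10, 9, 8, 12, 7, 2]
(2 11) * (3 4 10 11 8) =[0, 1, 8, 4, 10, 5, 6, 7, 3, 9, 11, 2] =(2 8 3 4 10 11)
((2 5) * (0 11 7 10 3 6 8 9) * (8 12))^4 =[3, 1, 2, 9, 4, 5, 0, 12, 7, 10, 8, 6, 11] =(0 3 9 10 8 7 12 11 6)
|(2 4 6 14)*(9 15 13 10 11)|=|(2 4 6 14)(9 15 13 10 11)|=20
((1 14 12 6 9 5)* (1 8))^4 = (1 9 14 5 12 8 6) = [0, 9, 2, 3, 4, 12, 1, 7, 6, 14, 10, 11, 8, 13, 5]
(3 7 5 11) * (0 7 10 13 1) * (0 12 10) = [7, 12, 2, 0, 4, 11, 6, 5, 8, 9, 13, 3, 10, 1] = (0 7 5 11 3)(1 12 10 13)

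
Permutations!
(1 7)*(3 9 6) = (1 7)(3 9 6) = [0, 7, 2, 9, 4, 5, 3, 1, 8, 6]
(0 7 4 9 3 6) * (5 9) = [7, 1, 2, 6, 5, 9, 0, 4, 8, 3] = (0 7 4 5 9 3 6)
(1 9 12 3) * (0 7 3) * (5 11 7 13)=(0 13 5 11 7 3 1 9 12)=[13, 9, 2, 1, 4, 11, 6, 3, 8, 12, 10, 7, 0, 5]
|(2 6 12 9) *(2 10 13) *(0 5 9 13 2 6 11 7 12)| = |(0 5 9 10 2 11 7 12 13 6)| = 10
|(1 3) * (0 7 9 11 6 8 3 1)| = |(0 7 9 11 6 8 3)| = 7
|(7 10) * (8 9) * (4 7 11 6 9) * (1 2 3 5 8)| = 11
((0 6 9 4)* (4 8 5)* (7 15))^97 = [6, 1, 2, 3, 0, 4, 9, 15, 5, 8, 10, 11, 12, 13, 14, 7] = (0 6 9 8 5 4)(7 15)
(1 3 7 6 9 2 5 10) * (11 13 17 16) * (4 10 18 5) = (1 3 7 6 9 2 4 10)(5 18)(11 13 17 16) = [0, 3, 4, 7, 10, 18, 9, 6, 8, 2, 1, 13, 12, 17, 14, 15, 11, 16, 5]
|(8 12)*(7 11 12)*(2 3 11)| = |(2 3 11 12 8 7)| = 6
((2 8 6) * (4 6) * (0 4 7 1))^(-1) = [1, 7, 6, 3, 0, 5, 4, 8, 2] = (0 1 7 8 2 6 4)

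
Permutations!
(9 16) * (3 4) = (3 4)(9 16) = [0, 1, 2, 4, 3, 5, 6, 7, 8, 16, 10, 11, 12, 13, 14, 15, 9]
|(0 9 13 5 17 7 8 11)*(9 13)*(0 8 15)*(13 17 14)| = 12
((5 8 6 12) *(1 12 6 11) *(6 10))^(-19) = [0, 12, 2, 3, 4, 8, 10, 7, 11, 9, 6, 1, 5] = (1 12 5 8 11)(6 10)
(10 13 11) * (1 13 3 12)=(1 13 11 10 3 12)=[0, 13, 2, 12, 4, 5, 6, 7, 8, 9, 3, 10, 1, 11]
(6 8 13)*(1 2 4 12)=[0, 2, 4, 3, 12, 5, 8, 7, 13, 9, 10, 11, 1, 6]=(1 2 4 12)(6 8 13)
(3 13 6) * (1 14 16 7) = (1 14 16 7)(3 13 6) = [0, 14, 2, 13, 4, 5, 3, 1, 8, 9, 10, 11, 12, 6, 16, 15, 7]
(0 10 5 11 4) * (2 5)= (0 10 2 5 11 4)= [10, 1, 5, 3, 0, 11, 6, 7, 8, 9, 2, 4]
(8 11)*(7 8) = (7 8 11) = [0, 1, 2, 3, 4, 5, 6, 8, 11, 9, 10, 7]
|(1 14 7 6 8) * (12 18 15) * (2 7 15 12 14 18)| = |(1 18 12 2 7 6 8)(14 15)| = 14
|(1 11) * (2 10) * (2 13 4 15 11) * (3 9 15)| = |(1 2 10 13 4 3 9 15 11)| = 9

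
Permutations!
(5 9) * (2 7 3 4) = (2 7 3 4)(5 9) = [0, 1, 7, 4, 2, 9, 6, 3, 8, 5]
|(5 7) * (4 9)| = 2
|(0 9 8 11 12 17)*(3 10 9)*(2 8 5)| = |(0 3 10 9 5 2 8 11 12 17)| = 10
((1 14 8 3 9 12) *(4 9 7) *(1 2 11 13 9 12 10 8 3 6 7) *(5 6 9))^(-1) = (1 3 14)(2 12 4 7 6 5 13 11)(8 10 9) = [0, 3, 12, 14, 7, 13, 5, 6, 10, 8, 9, 2, 4, 11, 1]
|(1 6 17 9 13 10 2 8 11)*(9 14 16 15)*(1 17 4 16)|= |(1 6 4 16 15 9 13 10 2 8 11 17 14)|= 13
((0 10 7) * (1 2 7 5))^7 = (0 10 5 1 2 7) = [10, 2, 7, 3, 4, 1, 6, 0, 8, 9, 5]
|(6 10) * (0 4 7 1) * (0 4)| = |(1 4 7)(6 10)| = 6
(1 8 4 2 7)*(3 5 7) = (1 8 4 2 3 5 7) = [0, 8, 3, 5, 2, 7, 6, 1, 4]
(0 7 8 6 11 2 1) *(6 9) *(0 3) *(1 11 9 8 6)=(0 7 6 9 1 3)(2 11)=[7, 3, 11, 0, 4, 5, 9, 6, 8, 1, 10, 2]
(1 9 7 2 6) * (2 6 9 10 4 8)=[0, 10, 9, 3, 8, 5, 1, 6, 2, 7, 4]=(1 10 4 8 2 9 7 6)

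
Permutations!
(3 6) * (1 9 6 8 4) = (1 9 6 3 8 4) = [0, 9, 2, 8, 1, 5, 3, 7, 4, 6]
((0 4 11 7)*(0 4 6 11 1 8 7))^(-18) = (11)(1 7)(4 8) = [0, 7, 2, 3, 8, 5, 6, 1, 4, 9, 10, 11]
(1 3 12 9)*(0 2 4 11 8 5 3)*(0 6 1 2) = (1 6)(2 4 11 8 5 3 12 9) = [0, 6, 4, 12, 11, 3, 1, 7, 5, 2, 10, 8, 9]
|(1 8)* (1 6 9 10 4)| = 6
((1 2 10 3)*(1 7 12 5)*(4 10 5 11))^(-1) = (1 5 2)(3 10 4 11 12 7) = [0, 5, 1, 10, 11, 2, 6, 3, 8, 9, 4, 12, 7]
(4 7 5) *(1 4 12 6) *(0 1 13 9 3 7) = [1, 4, 2, 7, 0, 12, 13, 5, 8, 3, 10, 11, 6, 9] = (0 1 4)(3 7 5 12 6 13 9)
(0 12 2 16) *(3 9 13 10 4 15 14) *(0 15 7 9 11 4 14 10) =[12, 1, 16, 11, 7, 5, 6, 9, 8, 13, 14, 4, 2, 0, 3, 10, 15] =(0 12 2 16 15 10 14 3 11 4 7 9 13)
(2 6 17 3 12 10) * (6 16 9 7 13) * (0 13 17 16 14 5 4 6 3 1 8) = (0 13 3 12 10 2 14 5 4 6 16 9 7 17 1 8) = [13, 8, 14, 12, 6, 4, 16, 17, 0, 7, 2, 11, 10, 3, 5, 15, 9, 1]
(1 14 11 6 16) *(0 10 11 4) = (0 10 11 6 16 1 14 4) = [10, 14, 2, 3, 0, 5, 16, 7, 8, 9, 11, 6, 12, 13, 4, 15, 1]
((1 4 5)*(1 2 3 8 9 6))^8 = (9) = [0, 1, 2, 3, 4, 5, 6, 7, 8, 9]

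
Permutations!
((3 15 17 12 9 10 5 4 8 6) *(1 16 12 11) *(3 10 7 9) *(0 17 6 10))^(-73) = (0 6 15 3 12 16 1 11 17)(4 5 10 8)(7 9) = [6, 11, 2, 12, 5, 10, 15, 9, 4, 7, 8, 17, 16, 13, 14, 3, 1, 0]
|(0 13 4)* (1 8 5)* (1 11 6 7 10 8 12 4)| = 30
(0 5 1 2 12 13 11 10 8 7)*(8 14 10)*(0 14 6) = (0 5 1 2 12 13 11 8 7 14 10 6) = [5, 2, 12, 3, 4, 1, 0, 14, 7, 9, 6, 8, 13, 11, 10]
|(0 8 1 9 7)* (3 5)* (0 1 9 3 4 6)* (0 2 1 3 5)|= |(0 8 9 7 3)(1 5 4 6 2)|= 5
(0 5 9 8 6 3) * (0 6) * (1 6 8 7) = [5, 6, 2, 8, 4, 9, 3, 1, 0, 7] = (0 5 9 7 1 6 3 8)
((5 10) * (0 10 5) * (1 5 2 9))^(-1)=(0 10)(1 9 2 5)=[10, 9, 5, 3, 4, 1, 6, 7, 8, 2, 0]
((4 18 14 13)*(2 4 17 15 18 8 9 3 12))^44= (2 8 3)(4 9 12)(13 14 18 15 17)= [0, 1, 8, 2, 9, 5, 6, 7, 3, 12, 10, 11, 4, 14, 18, 17, 16, 13, 15]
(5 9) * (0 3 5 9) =[3, 1, 2, 5, 4, 0, 6, 7, 8, 9] =(9)(0 3 5)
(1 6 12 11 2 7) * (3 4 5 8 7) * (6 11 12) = (12)(1 11 2 3 4 5 8 7) = [0, 11, 3, 4, 5, 8, 6, 1, 7, 9, 10, 2, 12]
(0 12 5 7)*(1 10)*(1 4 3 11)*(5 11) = [12, 10, 2, 5, 3, 7, 6, 0, 8, 9, 4, 1, 11] = (0 12 11 1 10 4 3 5 7)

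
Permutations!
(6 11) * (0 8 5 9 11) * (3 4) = [8, 1, 2, 4, 3, 9, 0, 7, 5, 11, 10, 6] = (0 8 5 9 11 6)(3 4)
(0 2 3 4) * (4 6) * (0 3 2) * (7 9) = (3 6 4)(7 9) = [0, 1, 2, 6, 3, 5, 4, 9, 8, 7]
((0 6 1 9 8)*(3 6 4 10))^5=(0 1 10 8 6 4 9 3)=[1, 10, 2, 0, 9, 5, 4, 7, 6, 3, 8]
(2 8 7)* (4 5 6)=[0, 1, 8, 3, 5, 6, 4, 2, 7]=(2 8 7)(4 5 6)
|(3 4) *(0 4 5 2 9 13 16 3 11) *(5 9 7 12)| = 12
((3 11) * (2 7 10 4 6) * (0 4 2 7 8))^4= [10, 1, 6, 3, 2, 5, 8, 0, 7, 9, 4, 11]= (11)(0 10 4 2 6 8 7)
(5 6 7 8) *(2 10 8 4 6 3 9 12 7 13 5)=(2 10 8)(3 9 12 7 4 6 13 5)=[0, 1, 10, 9, 6, 3, 13, 4, 2, 12, 8, 11, 7, 5]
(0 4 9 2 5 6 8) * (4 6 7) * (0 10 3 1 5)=[6, 5, 0, 1, 9, 7, 8, 4, 10, 2, 3]=(0 6 8 10 3 1 5 7 4 9 2)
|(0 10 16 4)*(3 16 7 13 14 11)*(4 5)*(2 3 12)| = 12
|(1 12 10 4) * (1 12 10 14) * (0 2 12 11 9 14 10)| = 9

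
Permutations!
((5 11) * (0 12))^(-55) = [12, 1, 2, 3, 4, 11, 6, 7, 8, 9, 10, 5, 0] = (0 12)(5 11)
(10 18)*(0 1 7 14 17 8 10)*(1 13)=[13, 7, 2, 3, 4, 5, 6, 14, 10, 9, 18, 11, 12, 1, 17, 15, 16, 8, 0]=(0 13 1 7 14 17 8 10 18)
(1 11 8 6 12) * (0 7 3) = [7, 11, 2, 0, 4, 5, 12, 3, 6, 9, 10, 8, 1] = (0 7 3)(1 11 8 6 12)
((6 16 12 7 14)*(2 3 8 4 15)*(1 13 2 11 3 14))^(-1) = [0, 7, 13, 11, 8, 5, 14, 12, 3, 9, 10, 15, 16, 1, 2, 4, 6] = (1 7 12 16 6 14 2 13)(3 11 15 4 8)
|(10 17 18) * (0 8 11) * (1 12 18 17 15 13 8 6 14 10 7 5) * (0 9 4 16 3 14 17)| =30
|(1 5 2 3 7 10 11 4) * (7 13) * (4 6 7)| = |(1 5 2 3 13 4)(6 7 10 11)| = 12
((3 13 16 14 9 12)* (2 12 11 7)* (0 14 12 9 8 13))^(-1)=(0 3 12 16 13 8 14)(2 7 11 9)=[3, 1, 7, 12, 4, 5, 6, 11, 14, 2, 10, 9, 16, 8, 0, 15, 13]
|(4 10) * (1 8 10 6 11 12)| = |(1 8 10 4 6 11 12)| = 7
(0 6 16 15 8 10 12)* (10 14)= [6, 1, 2, 3, 4, 5, 16, 7, 14, 9, 12, 11, 0, 13, 10, 8, 15]= (0 6 16 15 8 14 10 12)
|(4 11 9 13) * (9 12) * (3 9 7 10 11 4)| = 12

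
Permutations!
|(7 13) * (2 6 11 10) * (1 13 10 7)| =10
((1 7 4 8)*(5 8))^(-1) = [0, 8, 2, 3, 7, 4, 6, 1, 5] = (1 8 5 4 7)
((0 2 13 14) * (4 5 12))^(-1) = (0 14 13 2)(4 12 5) = [14, 1, 0, 3, 12, 4, 6, 7, 8, 9, 10, 11, 5, 2, 13]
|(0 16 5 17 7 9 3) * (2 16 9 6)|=6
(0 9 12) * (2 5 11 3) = (0 9 12)(2 5 11 3) = [9, 1, 5, 2, 4, 11, 6, 7, 8, 12, 10, 3, 0]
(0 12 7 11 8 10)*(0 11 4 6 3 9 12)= [0, 1, 2, 9, 6, 5, 3, 4, 10, 12, 11, 8, 7]= (3 9 12 7 4 6)(8 10 11)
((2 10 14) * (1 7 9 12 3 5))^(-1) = [0, 5, 14, 12, 4, 3, 6, 1, 8, 7, 2, 11, 9, 13, 10] = (1 5 3 12 9 7)(2 14 10)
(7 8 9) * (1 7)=[0, 7, 2, 3, 4, 5, 6, 8, 9, 1]=(1 7 8 9)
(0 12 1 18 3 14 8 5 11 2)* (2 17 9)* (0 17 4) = (0 12 1 18 3 14 8 5 11 4)(2 17 9) = [12, 18, 17, 14, 0, 11, 6, 7, 5, 2, 10, 4, 1, 13, 8, 15, 16, 9, 3]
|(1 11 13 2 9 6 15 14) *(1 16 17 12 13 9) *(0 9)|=12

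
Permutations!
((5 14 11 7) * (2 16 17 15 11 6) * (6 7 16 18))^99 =(18)(11 15 17 16) =[0, 1, 2, 3, 4, 5, 6, 7, 8, 9, 10, 15, 12, 13, 14, 17, 11, 16, 18]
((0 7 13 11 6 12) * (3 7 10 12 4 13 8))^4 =(13)(0 10 12)(3 7 8) =[10, 1, 2, 7, 4, 5, 6, 8, 3, 9, 12, 11, 0, 13]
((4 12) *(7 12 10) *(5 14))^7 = (4 12 7 10)(5 14) = [0, 1, 2, 3, 12, 14, 6, 10, 8, 9, 4, 11, 7, 13, 5]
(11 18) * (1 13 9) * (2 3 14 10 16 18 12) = (1 13 9)(2 3 14 10 16 18 11 12) = [0, 13, 3, 14, 4, 5, 6, 7, 8, 1, 16, 12, 2, 9, 10, 15, 18, 17, 11]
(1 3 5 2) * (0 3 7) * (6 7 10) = (0 3 5 2 1 10 6 7) = [3, 10, 1, 5, 4, 2, 7, 0, 8, 9, 6]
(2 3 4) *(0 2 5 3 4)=[2, 1, 4, 0, 5, 3]=(0 2 4 5 3)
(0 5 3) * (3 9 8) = (0 5 9 8 3) = [5, 1, 2, 0, 4, 9, 6, 7, 3, 8]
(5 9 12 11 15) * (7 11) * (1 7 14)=(1 7 11 15 5 9 12 14)=[0, 7, 2, 3, 4, 9, 6, 11, 8, 12, 10, 15, 14, 13, 1, 5]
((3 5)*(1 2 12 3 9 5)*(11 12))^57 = (1 11 3 2 12)(5 9) = [0, 11, 12, 2, 4, 9, 6, 7, 8, 5, 10, 3, 1]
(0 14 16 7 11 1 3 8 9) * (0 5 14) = (1 3 8 9 5 14 16 7 11) = [0, 3, 2, 8, 4, 14, 6, 11, 9, 5, 10, 1, 12, 13, 16, 15, 7]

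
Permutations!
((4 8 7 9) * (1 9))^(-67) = (1 8 9 7 4) = [0, 8, 2, 3, 1, 5, 6, 4, 9, 7]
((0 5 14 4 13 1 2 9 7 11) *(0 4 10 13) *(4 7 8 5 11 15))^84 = [4, 5, 14, 3, 15, 1, 6, 11, 13, 10, 9, 0, 12, 8, 2, 7] = (0 4 15 7 11)(1 5)(2 14)(8 13)(9 10)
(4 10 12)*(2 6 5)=(2 6 5)(4 10 12)=[0, 1, 6, 3, 10, 2, 5, 7, 8, 9, 12, 11, 4]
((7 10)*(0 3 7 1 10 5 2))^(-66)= (10)(0 2 5 7 3)= [2, 1, 5, 0, 4, 7, 6, 3, 8, 9, 10]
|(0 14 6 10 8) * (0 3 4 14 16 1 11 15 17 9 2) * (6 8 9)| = |(0 16 1 11 15 17 6 10 9 2)(3 4 14 8)| = 20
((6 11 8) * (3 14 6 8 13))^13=(3 11 14 13 6)=[0, 1, 2, 11, 4, 5, 3, 7, 8, 9, 10, 14, 12, 6, 13]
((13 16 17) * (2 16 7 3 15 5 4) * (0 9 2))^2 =[2, 1, 17, 5, 9, 0, 6, 15, 8, 16, 10, 11, 12, 3, 14, 4, 13, 7] =(0 2 17 7 15 4 9 16 13 3 5)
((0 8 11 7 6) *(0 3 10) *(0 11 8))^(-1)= (3 6 7 11 10)= [0, 1, 2, 6, 4, 5, 7, 11, 8, 9, 3, 10]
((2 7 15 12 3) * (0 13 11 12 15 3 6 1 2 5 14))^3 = (15)(0 12 2 5 13 6 7 14 11 1 3) = [12, 3, 5, 0, 4, 13, 7, 14, 8, 9, 10, 1, 2, 6, 11, 15]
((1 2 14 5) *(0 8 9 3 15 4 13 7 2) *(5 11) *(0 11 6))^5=(0 4 6 15 14 3 2 9 7 8 13)(1 5 11)=[4, 5, 9, 2, 6, 11, 15, 8, 13, 7, 10, 1, 12, 0, 3, 14]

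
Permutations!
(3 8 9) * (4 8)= (3 4 8 9)= [0, 1, 2, 4, 8, 5, 6, 7, 9, 3]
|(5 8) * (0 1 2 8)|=5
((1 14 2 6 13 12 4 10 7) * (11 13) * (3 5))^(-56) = (1 11 10 2 12)(4 14 13 7 6) = [0, 11, 12, 3, 14, 5, 4, 6, 8, 9, 2, 10, 1, 7, 13]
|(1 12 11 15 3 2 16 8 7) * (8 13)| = 10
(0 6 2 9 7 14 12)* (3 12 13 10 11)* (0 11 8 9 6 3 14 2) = (0 3 12 11 14 13 10 8 9 7 2 6) = [3, 1, 6, 12, 4, 5, 0, 2, 9, 7, 8, 14, 11, 10, 13]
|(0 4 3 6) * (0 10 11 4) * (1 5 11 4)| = |(1 5 11)(3 6 10 4)| = 12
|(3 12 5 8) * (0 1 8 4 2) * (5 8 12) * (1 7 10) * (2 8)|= 12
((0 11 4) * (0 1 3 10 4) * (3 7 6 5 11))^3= (0 4 6)(1 5 3)(7 11 10)= [4, 5, 2, 1, 6, 3, 0, 11, 8, 9, 7, 10]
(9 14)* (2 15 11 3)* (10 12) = (2 15 11 3)(9 14)(10 12) = [0, 1, 15, 2, 4, 5, 6, 7, 8, 14, 12, 3, 10, 13, 9, 11]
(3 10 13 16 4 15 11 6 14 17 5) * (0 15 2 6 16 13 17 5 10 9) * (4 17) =(0 15 11 16 17 10 4 2 6 14 5 3 9) =[15, 1, 6, 9, 2, 3, 14, 7, 8, 0, 4, 16, 12, 13, 5, 11, 17, 10]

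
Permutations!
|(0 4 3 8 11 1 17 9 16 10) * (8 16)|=|(0 4 3 16 10)(1 17 9 8 11)|=5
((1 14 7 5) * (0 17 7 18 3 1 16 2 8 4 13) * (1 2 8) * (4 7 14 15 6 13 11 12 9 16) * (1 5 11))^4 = (0 3 1)(2 15 17)(4 13 18)(5 6 14)(7 16 12)(8 9 11) = [3, 0, 15, 1, 13, 6, 14, 16, 9, 11, 10, 8, 7, 18, 5, 17, 12, 2, 4]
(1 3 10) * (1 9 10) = [0, 3, 2, 1, 4, 5, 6, 7, 8, 10, 9] = (1 3)(9 10)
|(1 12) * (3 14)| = |(1 12)(3 14)| = 2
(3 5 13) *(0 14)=[14, 1, 2, 5, 4, 13, 6, 7, 8, 9, 10, 11, 12, 3, 0]=(0 14)(3 5 13)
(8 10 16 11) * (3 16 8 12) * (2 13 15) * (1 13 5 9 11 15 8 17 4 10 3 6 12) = (1 13 8 3 16 15 2 5 9 11)(4 10 17)(6 12) = [0, 13, 5, 16, 10, 9, 12, 7, 3, 11, 17, 1, 6, 8, 14, 2, 15, 4]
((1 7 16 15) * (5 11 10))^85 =(1 7 16 15)(5 11 10) =[0, 7, 2, 3, 4, 11, 6, 16, 8, 9, 5, 10, 12, 13, 14, 1, 15]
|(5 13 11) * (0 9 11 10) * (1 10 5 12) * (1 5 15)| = 9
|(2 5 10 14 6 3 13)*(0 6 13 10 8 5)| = 14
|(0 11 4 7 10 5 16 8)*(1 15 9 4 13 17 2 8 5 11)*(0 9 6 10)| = |(0 1 15 6 10 11 13 17 2 8 9 4 7)(5 16)| = 26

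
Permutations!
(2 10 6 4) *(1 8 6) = [0, 8, 10, 3, 2, 5, 4, 7, 6, 9, 1] = (1 8 6 4 2 10)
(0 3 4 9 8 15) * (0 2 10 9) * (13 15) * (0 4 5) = [3, 1, 10, 5, 4, 0, 6, 7, 13, 8, 9, 11, 12, 15, 14, 2] = (0 3 5)(2 10 9 8 13 15)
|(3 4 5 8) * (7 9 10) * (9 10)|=4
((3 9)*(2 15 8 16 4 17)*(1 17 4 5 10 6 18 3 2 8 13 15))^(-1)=[0, 2, 9, 18, 4, 16, 10, 7, 17, 3, 5, 11, 12, 15, 14, 13, 8, 1, 6]=(1 2 9 3 18 6 10 5 16 8 17)(13 15)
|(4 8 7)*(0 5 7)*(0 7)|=6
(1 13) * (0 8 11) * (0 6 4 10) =(0 8 11 6 4 10)(1 13) =[8, 13, 2, 3, 10, 5, 4, 7, 11, 9, 0, 6, 12, 1]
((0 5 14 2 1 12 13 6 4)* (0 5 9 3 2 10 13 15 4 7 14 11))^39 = [11, 2, 3, 9, 15, 4, 13, 6, 8, 0, 14, 5, 1, 10, 7, 12] = (0 11 5 4 15 12 1 2 3 9)(6 13 10 14 7)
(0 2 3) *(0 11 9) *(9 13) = (0 2 3 11 13 9) = [2, 1, 3, 11, 4, 5, 6, 7, 8, 0, 10, 13, 12, 9]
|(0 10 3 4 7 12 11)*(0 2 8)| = |(0 10 3 4 7 12 11 2 8)| = 9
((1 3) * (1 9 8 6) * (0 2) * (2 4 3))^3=(0 9 1 4 8 2 3 6)=[9, 4, 3, 6, 8, 5, 0, 7, 2, 1]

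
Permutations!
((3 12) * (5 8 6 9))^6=(12)(5 6)(8 9)=[0, 1, 2, 3, 4, 6, 5, 7, 9, 8, 10, 11, 12]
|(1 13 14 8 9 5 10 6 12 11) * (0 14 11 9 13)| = |(0 14 8 13 11 1)(5 10 6 12 9)| = 30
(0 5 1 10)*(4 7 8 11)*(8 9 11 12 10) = (0 5 1 8 12 10)(4 7 9 11) = [5, 8, 2, 3, 7, 1, 6, 9, 12, 11, 0, 4, 10]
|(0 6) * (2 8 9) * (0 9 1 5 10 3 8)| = 20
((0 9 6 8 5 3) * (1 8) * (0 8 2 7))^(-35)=(0 9 6 1 2 7)(3 8 5)=[9, 2, 7, 8, 4, 3, 1, 0, 5, 6]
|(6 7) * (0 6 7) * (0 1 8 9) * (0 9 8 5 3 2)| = |(9)(0 6 1 5 3 2)| = 6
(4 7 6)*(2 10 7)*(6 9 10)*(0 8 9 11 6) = (0 8 9 10 7 11 6 4 2) = [8, 1, 0, 3, 2, 5, 4, 11, 9, 10, 7, 6]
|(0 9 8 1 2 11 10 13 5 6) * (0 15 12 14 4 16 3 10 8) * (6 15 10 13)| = 8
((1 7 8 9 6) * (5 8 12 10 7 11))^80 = (1 5 9)(6 11 8)(7 10 12) = [0, 5, 2, 3, 4, 9, 11, 10, 6, 1, 12, 8, 7]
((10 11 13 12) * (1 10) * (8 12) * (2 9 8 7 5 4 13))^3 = (1 2 12 11 8 10 9)(4 5 7 13) = [0, 2, 12, 3, 5, 7, 6, 13, 10, 1, 9, 8, 11, 4]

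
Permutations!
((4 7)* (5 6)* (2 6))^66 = [0, 1, 2, 3, 4, 5, 6, 7] = (7)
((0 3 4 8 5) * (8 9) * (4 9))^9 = (0 5 8 9 3) = [5, 1, 2, 0, 4, 8, 6, 7, 9, 3]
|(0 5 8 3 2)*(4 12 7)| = |(0 5 8 3 2)(4 12 7)| = 15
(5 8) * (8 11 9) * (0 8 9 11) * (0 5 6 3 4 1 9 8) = [0, 9, 2, 4, 1, 5, 3, 7, 6, 8, 10, 11] = (11)(1 9 8 6 3 4)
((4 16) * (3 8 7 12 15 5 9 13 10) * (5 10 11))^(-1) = [0, 1, 2, 10, 16, 11, 6, 8, 3, 5, 15, 13, 7, 9, 14, 12, 4] = (3 10 15 12 7 8)(4 16)(5 11 13 9)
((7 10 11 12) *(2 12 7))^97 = (2 12)(7 10 11) = [0, 1, 12, 3, 4, 5, 6, 10, 8, 9, 11, 7, 2]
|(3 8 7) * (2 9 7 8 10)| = 5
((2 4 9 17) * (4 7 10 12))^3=(2 12 17 10 9 7 4)=[0, 1, 12, 3, 2, 5, 6, 4, 8, 7, 9, 11, 17, 13, 14, 15, 16, 10]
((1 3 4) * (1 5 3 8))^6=[0, 1, 2, 3, 4, 5, 6, 7, 8]=(8)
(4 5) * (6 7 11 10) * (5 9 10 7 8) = (4 9 10 6 8 5)(7 11) = [0, 1, 2, 3, 9, 4, 8, 11, 5, 10, 6, 7]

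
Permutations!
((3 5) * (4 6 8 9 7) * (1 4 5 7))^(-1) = (1 9 8 6 4)(3 5 7) = [0, 9, 2, 5, 1, 7, 4, 3, 6, 8]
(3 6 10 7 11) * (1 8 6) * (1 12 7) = (1 8 6 10)(3 12 7 11) = [0, 8, 2, 12, 4, 5, 10, 11, 6, 9, 1, 3, 7]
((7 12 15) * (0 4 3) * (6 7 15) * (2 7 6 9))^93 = (15)(2 7 12 9) = [0, 1, 7, 3, 4, 5, 6, 12, 8, 2, 10, 11, 9, 13, 14, 15]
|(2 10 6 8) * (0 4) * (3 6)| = |(0 4)(2 10 3 6 8)| = 10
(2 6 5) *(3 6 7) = [0, 1, 7, 6, 4, 2, 5, 3] = (2 7 3 6 5)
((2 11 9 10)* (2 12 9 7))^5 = (2 7 11)(9 12 10) = [0, 1, 7, 3, 4, 5, 6, 11, 8, 12, 9, 2, 10]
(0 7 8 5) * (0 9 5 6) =(0 7 8 6)(5 9) =[7, 1, 2, 3, 4, 9, 0, 8, 6, 5]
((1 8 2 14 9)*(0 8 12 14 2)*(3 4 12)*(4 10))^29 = (0 8)(1 3 10 4 12 14 9) = [8, 3, 2, 10, 12, 5, 6, 7, 0, 1, 4, 11, 14, 13, 9]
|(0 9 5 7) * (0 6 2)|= 6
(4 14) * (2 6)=(2 6)(4 14)=[0, 1, 6, 3, 14, 5, 2, 7, 8, 9, 10, 11, 12, 13, 4]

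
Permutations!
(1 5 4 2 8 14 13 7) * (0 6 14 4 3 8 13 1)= [6, 5, 13, 8, 2, 3, 14, 0, 4, 9, 10, 11, 12, 7, 1]= (0 6 14 1 5 3 8 4 2 13 7)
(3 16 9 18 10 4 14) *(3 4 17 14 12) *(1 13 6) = (1 13 6)(3 16 9 18 10 17 14 4 12) = [0, 13, 2, 16, 12, 5, 1, 7, 8, 18, 17, 11, 3, 6, 4, 15, 9, 14, 10]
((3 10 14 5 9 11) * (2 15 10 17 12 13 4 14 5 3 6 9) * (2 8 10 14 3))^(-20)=(17)(2 15 14)(5 8 10)(6 9 11)=[0, 1, 15, 3, 4, 8, 9, 7, 10, 11, 5, 6, 12, 13, 2, 14, 16, 17]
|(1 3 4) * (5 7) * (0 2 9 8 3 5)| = 9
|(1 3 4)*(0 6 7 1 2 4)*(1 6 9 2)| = |(0 9 2 4 1 3)(6 7)| = 6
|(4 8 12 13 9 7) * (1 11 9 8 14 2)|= 21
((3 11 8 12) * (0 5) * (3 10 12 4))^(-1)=[5, 1, 2, 4, 8, 0, 6, 7, 11, 9, 12, 3, 10]=(0 5)(3 4 8 11)(10 12)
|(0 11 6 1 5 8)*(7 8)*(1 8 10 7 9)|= 12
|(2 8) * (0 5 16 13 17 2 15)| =|(0 5 16 13 17 2 8 15)| =8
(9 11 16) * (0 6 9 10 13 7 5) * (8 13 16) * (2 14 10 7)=[6, 1, 14, 3, 4, 0, 9, 5, 13, 11, 16, 8, 12, 2, 10, 15, 7]=(0 6 9 11 8 13 2 14 10 16 7 5)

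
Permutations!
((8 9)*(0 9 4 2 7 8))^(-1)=[9, 1, 4, 3, 8, 5, 6, 2, 7, 0]=(0 9)(2 4 8 7)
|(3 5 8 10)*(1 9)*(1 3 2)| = |(1 9 3 5 8 10 2)| = 7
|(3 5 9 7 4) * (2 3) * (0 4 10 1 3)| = |(0 4 2)(1 3 5 9 7 10)| = 6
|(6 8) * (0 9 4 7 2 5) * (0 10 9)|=|(2 5 10 9 4 7)(6 8)|=6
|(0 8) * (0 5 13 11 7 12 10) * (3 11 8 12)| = 3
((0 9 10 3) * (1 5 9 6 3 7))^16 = (0 6 3)(1 5 9 10 7) = [6, 5, 2, 0, 4, 9, 3, 1, 8, 10, 7]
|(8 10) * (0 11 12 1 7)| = 10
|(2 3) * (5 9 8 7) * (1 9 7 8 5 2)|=|(1 9 5 7 2 3)|=6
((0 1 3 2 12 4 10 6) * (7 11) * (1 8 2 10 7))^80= [12, 6, 7, 0, 1, 5, 2, 3, 4, 9, 8, 10, 11]= (0 12 11 10 8 4 1 6 2 7 3)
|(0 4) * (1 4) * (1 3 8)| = 5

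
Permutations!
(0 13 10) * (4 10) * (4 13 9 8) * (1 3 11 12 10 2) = [9, 3, 1, 11, 2, 5, 6, 7, 4, 8, 0, 12, 10, 13] = (13)(0 9 8 4 2 1 3 11 12 10)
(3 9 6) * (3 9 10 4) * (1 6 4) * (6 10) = [0, 10, 2, 6, 3, 5, 9, 7, 8, 4, 1] = (1 10)(3 6 9 4)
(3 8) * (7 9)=[0, 1, 2, 8, 4, 5, 6, 9, 3, 7]=(3 8)(7 9)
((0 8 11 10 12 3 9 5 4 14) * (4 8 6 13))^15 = (14)(3 9 5 8 11 10 12) = [0, 1, 2, 9, 4, 8, 6, 7, 11, 5, 12, 10, 3, 13, 14]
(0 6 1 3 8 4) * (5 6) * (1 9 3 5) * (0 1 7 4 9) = (0 7 4 1 5 6)(3 8 9) = [7, 5, 2, 8, 1, 6, 0, 4, 9, 3]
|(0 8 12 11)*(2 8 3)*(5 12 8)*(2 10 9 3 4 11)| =|(0 4 11)(2 5 12)(3 10 9)| =3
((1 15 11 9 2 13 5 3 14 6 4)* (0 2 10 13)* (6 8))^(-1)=(0 2)(1 4 6 8 14 3 5 13 10 9 11 15)=[2, 4, 0, 5, 6, 13, 8, 7, 14, 11, 9, 15, 12, 10, 3, 1]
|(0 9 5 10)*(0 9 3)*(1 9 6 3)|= 7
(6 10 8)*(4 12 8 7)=[0, 1, 2, 3, 12, 5, 10, 4, 6, 9, 7, 11, 8]=(4 12 8 6 10 7)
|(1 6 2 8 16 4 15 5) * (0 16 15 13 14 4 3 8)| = |(0 16 3 8 15 5 1 6 2)(4 13 14)| = 9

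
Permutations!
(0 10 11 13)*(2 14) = (0 10 11 13)(2 14) = [10, 1, 14, 3, 4, 5, 6, 7, 8, 9, 11, 13, 12, 0, 2]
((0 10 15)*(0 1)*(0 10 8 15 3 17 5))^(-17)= (0 5 17 3 10 1 15 8)= [5, 15, 2, 10, 4, 17, 6, 7, 0, 9, 1, 11, 12, 13, 14, 8, 16, 3]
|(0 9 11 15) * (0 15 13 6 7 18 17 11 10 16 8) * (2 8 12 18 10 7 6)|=|(0 9 7 10 16 12 18 17 11 13 2 8)|=12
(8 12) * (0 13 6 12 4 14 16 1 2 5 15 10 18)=[13, 2, 5, 3, 14, 15, 12, 7, 4, 9, 18, 11, 8, 6, 16, 10, 1, 17, 0]=(0 13 6 12 8 4 14 16 1 2 5 15 10 18)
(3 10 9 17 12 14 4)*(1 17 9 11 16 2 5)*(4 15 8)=(1 17 12 14 15 8 4 3 10 11 16 2 5)=[0, 17, 5, 10, 3, 1, 6, 7, 4, 9, 11, 16, 14, 13, 15, 8, 2, 12]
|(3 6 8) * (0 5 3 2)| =6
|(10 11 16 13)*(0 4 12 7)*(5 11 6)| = 12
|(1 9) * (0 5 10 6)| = 4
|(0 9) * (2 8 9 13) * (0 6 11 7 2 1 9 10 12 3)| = 12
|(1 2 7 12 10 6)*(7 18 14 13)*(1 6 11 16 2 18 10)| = 12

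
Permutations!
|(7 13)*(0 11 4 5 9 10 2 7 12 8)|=11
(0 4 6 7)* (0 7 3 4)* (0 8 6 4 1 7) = [8, 7, 2, 1, 4, 5, 3, 0, 6] = (0 8 6 3 1 7)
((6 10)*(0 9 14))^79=(0 9 14)(6 10)=[9, 1, 2, 3, 4, 5, 10, 7, 8, 14, 6, 11, 12, 13, 0]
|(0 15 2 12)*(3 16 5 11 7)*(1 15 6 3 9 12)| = |(0 6 3 16 5 11 7 9 12)(1 15 2)| = 9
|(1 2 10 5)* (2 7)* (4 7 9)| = |(1 9 4 7 2 10 5)| = 7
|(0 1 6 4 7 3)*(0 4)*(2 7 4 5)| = 12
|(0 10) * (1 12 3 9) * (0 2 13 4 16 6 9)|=11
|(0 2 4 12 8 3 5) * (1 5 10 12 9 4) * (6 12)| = |(0 2 1 5)(3 10 6 12 8)(4 9)| = 20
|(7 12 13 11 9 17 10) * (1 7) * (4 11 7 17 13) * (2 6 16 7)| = |(1 17 10)(2 6 16 7 12 4 11 9 13)| = 9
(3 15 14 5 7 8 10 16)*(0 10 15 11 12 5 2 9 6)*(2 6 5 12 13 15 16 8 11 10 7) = (0 7 11 13 15 14 6)(2 9 5)(3 10 8 16) = [7, 1, 9, 10, 4, 2, 0, 11, 16, 5, 8, 13, 12, 15, 6, 14, 3]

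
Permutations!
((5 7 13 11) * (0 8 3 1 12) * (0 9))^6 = (5 13)(7 11) = [0, 1, 2, 3, 4, 13, 6, 11, 8, 9, 10, 7, 12, 5]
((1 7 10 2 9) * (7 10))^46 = (1 2)(9 10) = [0, 2, 1, 3, 4, 5, 6, 7, 8, 10, 9]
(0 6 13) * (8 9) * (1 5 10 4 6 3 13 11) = (0 3 13)(1 5 10 4 6 11)(8 9) = [3, 5, 2, 13, 6, 10, 11, 7, 9, 8, 4, 1, 12, 0]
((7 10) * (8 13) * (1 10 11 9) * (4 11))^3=(1 4)(7 9)(8 13)(10 11)=[0, 4, 2, 3, 1, 5, 6, 9, 13, 7, 11, 10, 12, 8]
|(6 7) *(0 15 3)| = 6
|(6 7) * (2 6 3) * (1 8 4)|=|(1 8 4)(2 6 7 3)|=12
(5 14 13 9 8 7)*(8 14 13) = [0, 1, 2, 3, 4, 13, 6, 5, 7, 14, 10, 11, 12, 9, 8] = (5 13 9 14 8 7)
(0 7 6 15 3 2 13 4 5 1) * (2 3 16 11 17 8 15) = (0 7 6 2 13 4 5 1)(8 15 16 11 17) = [7, 0, 13, 3, 5, 1, 2, 6, 15, 9, 10, 17, 12, 4, 14, 16, 11, 8]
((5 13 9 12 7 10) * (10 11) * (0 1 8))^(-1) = (0 8 1)(5 10 11 7 12 9 13) = [8, 0, 2, 3, 4, 10, 6, 12, 1, 13, 11, 7, 9, 5]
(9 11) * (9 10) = (9 11 10) = [0, 1, 2, 3, 4, 5, 6, 7, 8, 11, 9, 10]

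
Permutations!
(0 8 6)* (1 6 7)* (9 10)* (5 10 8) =[5, 6, 2, 3, 4, 10, 0, 1, 7, 8, 9] =(0 5 10 9 8 7 1 6)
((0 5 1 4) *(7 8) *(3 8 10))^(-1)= (0 4 1 5)(3 10 7 8)= [4, 5, 2, 10, 1, 0, 6, 8, 3, 9, 7]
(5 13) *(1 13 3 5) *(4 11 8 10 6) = (1 13)(3 5)(4 11 8 10 6) = [0, 13, 2, 5, 11, 3, 4, 7, 10, 9, 6, 8, 12, 1]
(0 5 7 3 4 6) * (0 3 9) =(0 5 7 9)(3 4 6) =[5, 1, 2, 4, 6, 7, 3, 9, 8, 0]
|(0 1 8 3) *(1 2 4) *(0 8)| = |(0 2 4 1)(3 8)| = 4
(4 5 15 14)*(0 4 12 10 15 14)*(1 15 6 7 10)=(0 4 5 14 12 1 15)(6 7 10)=[4, 15, 2, 3, 5, 14, 7, 10, 8, 9, 6, 11, 1, 13, 12, 0]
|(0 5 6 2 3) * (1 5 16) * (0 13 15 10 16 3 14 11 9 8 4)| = 15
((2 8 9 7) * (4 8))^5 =(9) =[0, 1, 2, 3, 4, 5, 6, 7, 8, 9]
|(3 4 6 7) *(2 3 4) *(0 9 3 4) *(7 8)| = |(0 9 3 2 4 6 8 7)| = 8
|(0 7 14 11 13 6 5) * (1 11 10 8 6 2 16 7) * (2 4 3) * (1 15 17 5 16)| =12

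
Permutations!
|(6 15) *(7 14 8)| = |(6 15)(7 14 8)| = 6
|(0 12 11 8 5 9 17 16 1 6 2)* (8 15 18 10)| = |(0 12 11 15 18 10 8 5 9 17 16 1 6 2)| = 14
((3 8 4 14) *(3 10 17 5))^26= (3 17 14 8 5 10 4)= [0, 1, 2, 17, 3, 10, 6, 7, 5, 9, 4, 11, 12, 13, 8, 15, 16, 14]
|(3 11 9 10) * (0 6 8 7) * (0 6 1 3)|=6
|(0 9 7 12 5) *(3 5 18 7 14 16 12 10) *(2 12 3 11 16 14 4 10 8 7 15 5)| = |(0 9 4 10 11 16 3 2 12 18 15 5)(7 8)| = 12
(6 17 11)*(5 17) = [0, 1, 2, 3, 4, 17, 5, 7, 8, 9, 10, 6, 12, 13, 14, 15, 16, 11] = (5 17 11 6)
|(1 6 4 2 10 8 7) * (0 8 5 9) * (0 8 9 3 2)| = |(0 9 8 7 1 6 4)(2 10 5 3)| = 28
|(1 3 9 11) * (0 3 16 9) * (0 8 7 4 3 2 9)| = |(0 2 9 11 1 16)(3 8 7 4)| = 12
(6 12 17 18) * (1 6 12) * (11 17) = [0, 6, 2, 3, 4, 5, 1, 7, 8, 9, 10, 17, 11, 13, 14, 15, 16, 18, 12] = (1 6)(11 17 18 12)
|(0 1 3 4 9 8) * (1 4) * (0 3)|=6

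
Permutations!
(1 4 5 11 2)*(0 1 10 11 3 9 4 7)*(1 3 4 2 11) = (11)(0 3 9 2 10 1 7)(4 5) = [3, 7, 10, 9, 5, 4, 6, 0, 8, 2, 1, 11]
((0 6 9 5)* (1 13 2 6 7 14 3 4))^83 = [13, 0, 14, 9, 5, 1, 3, 2, 8, 4, 10, 11, 12, 7, 6] = (0 13 7 2 14 6 3 9 4 5 1)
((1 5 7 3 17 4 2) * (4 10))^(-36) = [0, 17, 3, 2, 7, 10, 6, 4, 8, 9, 5, 11, 12, 13, 14, 15, 16, 1] = (1 17)(2 3)(4 7)(5 10)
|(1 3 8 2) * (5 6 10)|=|(1 3 8 2)(5 6 10)|=12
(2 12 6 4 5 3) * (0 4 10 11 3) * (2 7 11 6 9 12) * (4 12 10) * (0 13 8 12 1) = [1, 0, 2, 7, 5, 13, 4, 11, 12, 10, 6, 3, 9, 8] = (0 1)(3 7 11)(4 5 13 8 12 9 10 6)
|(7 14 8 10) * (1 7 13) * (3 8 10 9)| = |(1 7 14 10 13)(3 8 9)| = 15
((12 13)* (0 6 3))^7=(0 6 3)(12 13)=[6, 1, 2, 0, 4, 5, 3, 7, 8, 9, 10, 11, 13, 12]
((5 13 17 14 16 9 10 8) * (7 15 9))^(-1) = (5 8 10 9 15 7 16 14 17 13) = [0, 1, 2, 3, 4, 8, 6, 16, 10, 15, 9, 11, 12, 5, 17, 7, 14, 13]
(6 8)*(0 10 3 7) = (0 10 3 7)(6 8) = [10, 1, 2, 7, 4, 5, 8, 0, 6, 9, 3]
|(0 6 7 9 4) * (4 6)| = |(0 4)(6 7 9)| = 6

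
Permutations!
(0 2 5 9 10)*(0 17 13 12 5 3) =[2, 1, 3, 0, 4, 9, 6, 7, 8, 10, 17, 11, 5, 12, 14, 15, 16, 13] =(0 2 3)(5 9 10 17 13 12)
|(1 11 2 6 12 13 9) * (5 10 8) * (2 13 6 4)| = |(1 11 13 9)(2 4)(5 10 8)(6 12)| = 12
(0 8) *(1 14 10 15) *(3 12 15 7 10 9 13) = (0 8)(1 14 9 13 3 12 15)(7 10) = [8, 14, 2, 12, 4, 5, 6, 10, 0, 13, 7, 11, 15, 3, 9, 1]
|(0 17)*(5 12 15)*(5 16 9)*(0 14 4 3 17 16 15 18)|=|(0 16 9 5 12 18)(3 17 14 4)|=12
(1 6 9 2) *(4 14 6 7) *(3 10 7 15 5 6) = [0, 15, 1, 10, 14, 6, 9, 4, 8, 2, 7, 11, 12, 13, 3, 5] = (1 15 5 6 9 2)(3 10 7 4 14)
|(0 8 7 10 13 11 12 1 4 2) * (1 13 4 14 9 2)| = 9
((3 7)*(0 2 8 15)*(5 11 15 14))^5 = [11, 1, 15, 7, 4, 8, 6, 3, 0, 9, 10, 14, 12, 13, 2, 5] = (0 11 14 2 15 5 8)(3 7)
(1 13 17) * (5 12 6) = (1 13 17)(5 12 6) = [0, 13, 2, 3, 4, 12, 5, 7, 8, 9, 10, 11, 6, 17, 14, 15, 16, 1]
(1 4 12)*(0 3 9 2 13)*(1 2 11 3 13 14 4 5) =(0 13)(1 5)(2 14 4 12)(3 9 11) =[13, 5, 14, 9, 12, 1, 6, 7, 8, 11, 10, 3, 2, 0, 4]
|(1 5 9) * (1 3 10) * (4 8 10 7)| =|(1 5 9 3 7 4 8 10)| =8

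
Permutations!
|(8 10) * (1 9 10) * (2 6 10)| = 6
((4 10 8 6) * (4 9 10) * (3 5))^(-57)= (3 5)(6 8 10 9)= [0, 1, 2, 5, 4, 3, 8, 7, 10, 6, 9]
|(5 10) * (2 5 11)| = 4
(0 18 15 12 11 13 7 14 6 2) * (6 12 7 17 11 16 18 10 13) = (0 10 13 17 11 6 2)(7 14 12 16 18 15) = [10, 1, 0, 3, 4, 5, 2, 14, 8, 9, 13, 6, 16, 17, 12, 7, 18, 11, 15]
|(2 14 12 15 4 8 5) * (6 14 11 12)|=|(2 11 12 15 4 8 5)(6 14)|=14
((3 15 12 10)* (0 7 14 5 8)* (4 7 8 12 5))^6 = (3 15 5 12 10) = [0, 1, 2, 15, 4, 12, 6, 7, 8, 9, 3, 11, 10, 13, 14, 5]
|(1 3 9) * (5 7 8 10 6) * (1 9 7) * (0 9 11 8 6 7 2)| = 11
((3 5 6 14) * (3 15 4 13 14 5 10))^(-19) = (3 10)(4 13 14 15)(5 6) = [0, 1, 2, 10, 13, 6, 5, 7, 8, 9, 3, 11, 12, 14, 15, 4]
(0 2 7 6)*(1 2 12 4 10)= (0 12 4 10 1 2 7 6)= [12, 2, 7, 3, 10, 5, 0, 6, 8, 9, 1, 11, 4]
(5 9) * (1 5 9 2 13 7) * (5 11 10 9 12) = (1 11 10 9 12 5 2 13 7) = [0, 11, 13, 3, 4, 2, 6, 1, 8, 12, 9, 10, 5, 7]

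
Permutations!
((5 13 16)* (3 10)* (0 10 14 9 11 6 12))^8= [0, 1, 2, 3, 4, 16, 6, 7, 8, 9, 10, 11, 12, 5, 14, 15, 13]= (5 16 13)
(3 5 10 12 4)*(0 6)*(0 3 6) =[0, 1, 2, 5, 6, 10, 3, 7, 8, 9, 12, 11, 4] =(3 5 10 12 4 6)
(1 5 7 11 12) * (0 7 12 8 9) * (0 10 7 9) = (0 9 10 7 11 8)(1 5 12) = [9, 5, 2, 3, 4, 12, 6, 11, 0, 10, 7, 8, 1]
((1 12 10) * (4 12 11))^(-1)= (1 10 12 4 11)= [0, 10, 2, 3, 11, 5, 6, 7, 8, 9, 12, 1, 4]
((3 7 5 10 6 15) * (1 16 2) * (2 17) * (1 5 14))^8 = (1 3 10 17 14 15 5 16 7 6 2) = [0, 3, 1, 10, 4, 16, 2, 6, 8, 9, 17, 11, 12, 13, 15, 5, 7, 14]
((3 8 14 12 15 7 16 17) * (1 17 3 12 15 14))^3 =(1 14 16)(3 17 15)(7 8 12) =[0, 14, 2, 17, 4, 5, 6, 8, 12, 9, 10, 11, 7, 13, 16, 3, 1, 15]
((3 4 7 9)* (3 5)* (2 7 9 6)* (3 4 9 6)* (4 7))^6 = [0, 1, 2, 5, 4, 3, 6, 9, 8, 7] = (3 5)(7 9)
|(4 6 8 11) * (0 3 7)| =12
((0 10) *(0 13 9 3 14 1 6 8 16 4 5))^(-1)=(0 5 4 16 8 6 1 14 3 9 13 10)=[5, 14, 2, 9, 16, 4, 1, 7, 6, 13, 0, 11, 12, 10, 3, 15, 8]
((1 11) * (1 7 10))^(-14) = (1 7)(10 11) = [0, 7, 2, 3, 4, 5, 6, 1, 8, 9, 11, 10]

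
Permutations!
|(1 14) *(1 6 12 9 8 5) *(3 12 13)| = |(1 14 6 13 3 12 9 8 5)| = 9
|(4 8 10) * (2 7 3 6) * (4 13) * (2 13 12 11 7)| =9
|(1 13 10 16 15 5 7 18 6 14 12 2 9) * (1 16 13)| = 10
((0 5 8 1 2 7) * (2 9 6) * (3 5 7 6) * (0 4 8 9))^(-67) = (0 8 7 1 4)(2 6)(3 9 5) = [8, 4, 6, 9, 0, 3, 2, 1, 7, 5]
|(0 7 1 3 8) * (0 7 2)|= 4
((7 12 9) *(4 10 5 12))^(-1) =(4 7 9 12 5 10) =[0, 1, 2, 3, 7, 10, 6, 9, 8, 12, 4, 11, 5]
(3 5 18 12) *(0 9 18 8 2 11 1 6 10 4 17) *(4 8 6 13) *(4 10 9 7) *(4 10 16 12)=(0 7 10 8 2 11 1 13 16 12 3 5 6 9 18 4 17)=[7, 13, 11, 5, 17, 6, 9, 10, 2, 18, 8, 1, 3, 16, 14, 15, 12, 0, 4]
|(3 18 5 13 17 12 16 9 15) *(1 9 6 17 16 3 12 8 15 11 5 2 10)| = 15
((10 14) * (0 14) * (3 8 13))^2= (0 10 14)(3 13 8)= [10, 1, 2, 13, 4, 5, 6, 7, 3, 9, 14, 11, 12, 8, 0]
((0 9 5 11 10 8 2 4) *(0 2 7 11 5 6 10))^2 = (0 6 8 11 9 10 7) = [6, 1, 2, 3, 4, 5, 8, 0, 11, 10, 7, 9]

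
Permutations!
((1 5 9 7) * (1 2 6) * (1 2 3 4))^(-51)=[0, 7, 6, 5, 9, 3, 2, 1, 8, 4]=(1 7)(2 6)(3 5)(4 9)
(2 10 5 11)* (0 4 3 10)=(0 4 3 10 5 11 2)=[4, 1, 0, 10, 3, 11, 6, 7, 8, 9, 5, 2]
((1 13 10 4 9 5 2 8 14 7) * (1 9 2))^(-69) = (1 13 10 4 2 8 14 7 9 5) = [0, 13, 8, 3, 2, 1, 6, 9, 14, 5, 4, 11, 12, 10, 7]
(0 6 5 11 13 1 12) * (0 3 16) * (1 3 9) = (0 6 5 11 13 3 16)(1 12 9) = [6, 12, 2, 16, 4, 11, 5, 7, 8, 1, 10, 13, 9, 3, 14, 15, 0]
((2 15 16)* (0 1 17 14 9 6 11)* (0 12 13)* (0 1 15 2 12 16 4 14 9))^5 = (0 15 4 14)(1 16 9 13 11 17 12 6) = [15, 16, 2, 3, 14, 5, 1, 7, 8, 13, 10, 17, 6, 11, 0, 4, 9, 12]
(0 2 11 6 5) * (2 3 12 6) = (0 3 12 6 5)(2 11) = [3, 1, 11, 12, 4, 0, 5, 7, 8, 9, 10, 2, 6]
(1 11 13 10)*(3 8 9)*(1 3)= (1 11 13 10 3 8 9)= [0, 11, 2, 8, 4, 5, 6, 7, 9, 1, 3, 13, 12, 10]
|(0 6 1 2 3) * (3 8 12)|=7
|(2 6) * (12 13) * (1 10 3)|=6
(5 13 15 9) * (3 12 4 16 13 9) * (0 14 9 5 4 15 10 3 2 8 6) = (0 14 9 4 16 13 10 3 12 15 2 8 6) = [14, 1, 8, 12, 16, 5, 0, 7, 6, 4, 3, 11, 15, 10, 9, 2, 13]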